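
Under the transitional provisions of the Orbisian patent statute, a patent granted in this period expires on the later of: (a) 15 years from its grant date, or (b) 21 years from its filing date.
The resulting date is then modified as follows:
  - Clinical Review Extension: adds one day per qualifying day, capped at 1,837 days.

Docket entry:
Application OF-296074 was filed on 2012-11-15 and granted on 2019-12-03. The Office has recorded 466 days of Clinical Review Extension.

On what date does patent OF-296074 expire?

March 13, 2036

(a) grant + 15 years → 3 December 2034.
(b) filing + 21 years → 15 November 2033.
Later of the two: 3 December 2034.
Clinical Review Extension: 466 days (within the 1837-day cap) → +466 days → 13 March 2036.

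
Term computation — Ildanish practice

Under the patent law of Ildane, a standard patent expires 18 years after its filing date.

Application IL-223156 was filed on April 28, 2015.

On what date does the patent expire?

April 28, 2033

Filing date + 18 years → 28 April 2033.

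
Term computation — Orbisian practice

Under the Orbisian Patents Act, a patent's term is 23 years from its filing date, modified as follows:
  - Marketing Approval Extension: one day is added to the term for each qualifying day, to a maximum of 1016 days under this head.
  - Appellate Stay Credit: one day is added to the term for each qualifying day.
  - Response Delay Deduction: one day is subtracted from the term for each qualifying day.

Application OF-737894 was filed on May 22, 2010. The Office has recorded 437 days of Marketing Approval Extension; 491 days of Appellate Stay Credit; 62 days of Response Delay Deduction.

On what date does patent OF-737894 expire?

Base term: filing date + 23 years → 22 May 2033.
Marketing Approval Extension: 437 days (within the 1016-day cap) → +437 days → 2 August 2034.
Appellate Stay Credit: +491 days → 6 December 2035.
Response Delay Deduction: −62 days → 5 October 2035.

October 5, 2035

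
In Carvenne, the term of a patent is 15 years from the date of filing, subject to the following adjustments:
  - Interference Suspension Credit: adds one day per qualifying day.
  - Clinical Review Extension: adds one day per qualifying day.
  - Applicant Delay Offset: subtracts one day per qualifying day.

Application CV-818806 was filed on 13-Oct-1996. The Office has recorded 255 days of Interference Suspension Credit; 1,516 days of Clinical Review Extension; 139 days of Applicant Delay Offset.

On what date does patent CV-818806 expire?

Base term: filing date + 15 years → 13 October 2011.
Interference Suspension Credit: +255 days → 24 June 2012.
Clinical Review Extension: +1516 days → 18 August 2016.
Applicant Delay Offset: −139 days → 1 April 2016.

April 1, 2016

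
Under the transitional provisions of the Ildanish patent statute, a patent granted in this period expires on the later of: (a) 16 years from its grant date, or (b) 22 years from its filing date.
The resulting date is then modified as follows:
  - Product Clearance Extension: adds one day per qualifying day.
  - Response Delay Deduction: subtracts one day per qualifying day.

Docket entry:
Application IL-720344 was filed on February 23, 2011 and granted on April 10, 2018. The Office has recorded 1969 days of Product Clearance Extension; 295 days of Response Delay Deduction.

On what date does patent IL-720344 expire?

2038-11-09

(a) grant + 16 years → 10 April 2034.
(b) filing + 22 years → 23 February 2033.
Later of the two: 10 April 2034.
Product Clearance Extension: +1969 days → 31 August 2039.
Response Delay Deduction: −295 days → 9 November 2038.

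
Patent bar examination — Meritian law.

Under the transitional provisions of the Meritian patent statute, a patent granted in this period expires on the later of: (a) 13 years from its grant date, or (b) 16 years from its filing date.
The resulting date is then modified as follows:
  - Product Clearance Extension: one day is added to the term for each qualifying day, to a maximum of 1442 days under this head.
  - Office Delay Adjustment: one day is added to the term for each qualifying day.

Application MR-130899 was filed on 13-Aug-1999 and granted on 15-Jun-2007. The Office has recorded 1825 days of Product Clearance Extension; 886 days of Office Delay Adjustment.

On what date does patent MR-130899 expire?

2026-10-30

(a) grant + 13 years → 15 June 2020.
(b) filing + 16 years → 13 August 2015.
Later of the two: 15 June 2020.
Product Clearance Extension: 1825 days claimed exceeds the 1442-day cap, so +1442 days → 27 May 2024.
Office Delay Adjustment: +886 days → 30 October 2026.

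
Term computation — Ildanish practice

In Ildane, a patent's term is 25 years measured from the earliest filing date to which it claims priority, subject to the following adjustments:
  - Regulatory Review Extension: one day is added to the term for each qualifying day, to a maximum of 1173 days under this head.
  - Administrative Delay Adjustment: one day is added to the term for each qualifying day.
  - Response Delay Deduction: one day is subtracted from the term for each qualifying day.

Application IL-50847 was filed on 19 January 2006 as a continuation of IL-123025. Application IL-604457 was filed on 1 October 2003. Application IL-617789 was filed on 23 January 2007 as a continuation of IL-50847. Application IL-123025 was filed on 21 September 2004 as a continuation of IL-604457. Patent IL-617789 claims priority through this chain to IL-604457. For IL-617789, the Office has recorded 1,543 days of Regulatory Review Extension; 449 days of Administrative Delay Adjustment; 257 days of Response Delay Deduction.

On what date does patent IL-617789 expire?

Earliest priority filing: 1 October 2003.
Base term: 1 October 2003 + 25 years → 1 October 2028.
Regulatory Review Extension: 1543 days claimed exceeds the 1173-day cap, so +1173 days → 18 December 2031.
Administrative Delay Adjustment: +449 days → 11 March 2033.
Response Delay Deduction: −257 days → 27 June 2032.

June 27, 2032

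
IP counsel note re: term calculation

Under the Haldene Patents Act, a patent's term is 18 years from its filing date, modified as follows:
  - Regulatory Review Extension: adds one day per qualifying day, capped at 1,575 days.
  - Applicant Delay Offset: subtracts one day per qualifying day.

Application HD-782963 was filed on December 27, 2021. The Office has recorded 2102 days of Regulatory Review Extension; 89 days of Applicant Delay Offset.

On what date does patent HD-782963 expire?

January 21, 2044

Base term: filing date + 18 years → 27 December 2039.
Regulatory Review Extension: 2102 days claimed exceeds the 1575-day cap, so +1575 days → 19 April 2044.
Applicant Delay Offset: −89 days → 21 January 2044.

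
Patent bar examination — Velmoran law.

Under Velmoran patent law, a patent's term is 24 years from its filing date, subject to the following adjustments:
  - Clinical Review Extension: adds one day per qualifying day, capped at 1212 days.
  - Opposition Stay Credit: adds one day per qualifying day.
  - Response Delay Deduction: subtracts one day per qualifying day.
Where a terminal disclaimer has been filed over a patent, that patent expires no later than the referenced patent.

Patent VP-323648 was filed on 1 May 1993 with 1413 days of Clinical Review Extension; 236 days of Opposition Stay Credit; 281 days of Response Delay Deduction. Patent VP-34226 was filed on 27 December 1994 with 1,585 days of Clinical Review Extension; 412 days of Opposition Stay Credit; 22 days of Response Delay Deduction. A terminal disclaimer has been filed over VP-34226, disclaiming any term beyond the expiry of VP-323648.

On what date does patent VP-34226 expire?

Natural term of VP-34226:
  Base: filing + 24 years → 27 December 2018.
  Clinical Review Extension: 1585 days claimed exceeds the 1212-day cap, so +1212 days → 22 April 2022.
  Opposition Stay Credit: +412 days → 8 June 2023.
  Response Delay Deduction: −22 days → 17 May 2023.
Expiry of referenced patent VP-323648:
  Base: filing + 24 years → 1 May 2017.
  Clinical Review Extension: 1413 days claimed exceeds the 1212-day cap, so +1212 days → 25 August 2020.
  Opposition Stay Credit: +236 days → 18 April 2021.
  Response Delay Deduction: −281 days → 11 July 2020.
Terminal disclaimer: VP-34226 expires on the earlier of 17 May 2023 and 11 July 2020.

2020-07-11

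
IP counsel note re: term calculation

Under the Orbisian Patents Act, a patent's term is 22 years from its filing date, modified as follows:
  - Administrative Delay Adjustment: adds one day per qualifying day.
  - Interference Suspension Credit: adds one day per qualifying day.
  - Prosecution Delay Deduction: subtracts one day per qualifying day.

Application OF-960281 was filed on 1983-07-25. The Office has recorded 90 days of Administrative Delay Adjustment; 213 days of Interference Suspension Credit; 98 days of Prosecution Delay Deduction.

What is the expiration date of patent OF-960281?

Base term: filing date + 22 years → 25 July 2005.
Administrative Delay Adjustment: +90 days → 23 October 2005.
Interference Suspension Credit: +213 days → 24 May 2006.
Prosecution Delay Deduction: −98 days → 15 February 2006.

2006-02-15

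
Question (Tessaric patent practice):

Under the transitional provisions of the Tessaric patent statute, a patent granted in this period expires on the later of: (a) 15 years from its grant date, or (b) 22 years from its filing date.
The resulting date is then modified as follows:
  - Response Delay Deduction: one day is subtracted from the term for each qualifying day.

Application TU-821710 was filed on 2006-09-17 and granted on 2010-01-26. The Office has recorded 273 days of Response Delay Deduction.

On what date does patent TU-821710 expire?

December 19, 2027

(a) grant + 15 years → 26 January 2025.
(b) filing + 22 years → 17 September 2028.
Later of the two: 17 September 2028.
Response Delay Deduction: −273 days → 19 December 2027.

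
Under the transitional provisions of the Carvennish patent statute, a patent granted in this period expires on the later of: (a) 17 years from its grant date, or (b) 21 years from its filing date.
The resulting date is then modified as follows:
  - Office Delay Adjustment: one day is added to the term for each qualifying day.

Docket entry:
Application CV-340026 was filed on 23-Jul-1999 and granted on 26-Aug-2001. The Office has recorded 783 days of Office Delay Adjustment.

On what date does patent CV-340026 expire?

(a) grant + 17 years → 26 August 2018.
(b) filing + 21 years → 23 July 2020.
Later of the two: 23 July 2020.
Office Delay Adjustment: +783 days → 14 September 2022.

September 14, 2022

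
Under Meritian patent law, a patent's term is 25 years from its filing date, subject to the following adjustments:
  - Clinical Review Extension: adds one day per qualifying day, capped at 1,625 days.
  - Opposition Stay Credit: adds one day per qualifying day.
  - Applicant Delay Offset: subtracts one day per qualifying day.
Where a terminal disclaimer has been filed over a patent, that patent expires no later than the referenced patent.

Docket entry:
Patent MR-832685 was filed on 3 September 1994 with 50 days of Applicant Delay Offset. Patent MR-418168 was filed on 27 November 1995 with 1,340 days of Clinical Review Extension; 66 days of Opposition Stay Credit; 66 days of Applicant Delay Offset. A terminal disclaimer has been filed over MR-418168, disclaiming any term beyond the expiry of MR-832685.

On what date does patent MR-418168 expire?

Natural term of MR-418168:
  Base: filing + 25 years → 27 November 2020.
  Clinical Review Extension: 1340 days (within the 1625-day cap) → +1340 days → 29 July 2024.
  Opposition Stay Credit: +66 days → 3 October 2024.
  Applicant Delay Offset: −66 days → 29 July 2024.
Expiry of referenced patent MR-832685:
  Base: filing + 25 years → 3 September 2019.
  Applicant Delay Offset: −50 days → 15 July 2019.
Terminal disclaimer: MR-418168 expires on the earlier of 29 July 2024 and 15 July 2019.

2019-07-15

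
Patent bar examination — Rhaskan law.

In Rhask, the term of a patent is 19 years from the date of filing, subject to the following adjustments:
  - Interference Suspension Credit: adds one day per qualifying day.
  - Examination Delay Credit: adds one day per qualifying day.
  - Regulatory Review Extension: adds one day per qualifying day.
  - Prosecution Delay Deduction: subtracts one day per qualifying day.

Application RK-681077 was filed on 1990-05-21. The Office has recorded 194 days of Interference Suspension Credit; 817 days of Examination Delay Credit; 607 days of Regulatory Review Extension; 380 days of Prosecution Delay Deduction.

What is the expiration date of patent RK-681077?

Base term: filing date + 19 years → 21 May 2009.
Interference Suspension Credit: +194 days → 1 December 2009.
Examination Delay Credit: +817 days → 26 February 2012.
Regulatory Review Extension: +607 days → 25 October 2013.
Prosecution Delay Deduction: −380 days → 10 October 2012.

2012-10-10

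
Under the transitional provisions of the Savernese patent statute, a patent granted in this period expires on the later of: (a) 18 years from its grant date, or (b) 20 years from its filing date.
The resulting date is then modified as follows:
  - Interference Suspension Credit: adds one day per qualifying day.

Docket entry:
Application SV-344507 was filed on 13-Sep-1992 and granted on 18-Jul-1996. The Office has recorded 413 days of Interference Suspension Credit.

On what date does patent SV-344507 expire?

(a) grant + 18 years → 18 July 2014.
(b) filing + 20 years → 13 September 2012.
Later of the two: 18 July 2014.
Interference Suspension Credit: +413 days → 4 September 2015.

September 4, 2015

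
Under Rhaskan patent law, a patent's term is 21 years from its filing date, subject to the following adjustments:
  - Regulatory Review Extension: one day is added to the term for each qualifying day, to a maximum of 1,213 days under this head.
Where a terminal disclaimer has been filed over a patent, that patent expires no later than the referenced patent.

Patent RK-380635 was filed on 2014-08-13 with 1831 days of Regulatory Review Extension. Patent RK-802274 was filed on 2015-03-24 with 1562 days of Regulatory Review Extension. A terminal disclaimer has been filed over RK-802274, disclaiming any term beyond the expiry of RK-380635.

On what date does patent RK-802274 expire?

2038-12-08

Natural term of RK-802274:
  Base: filing + 21 years → 24 March 2036.
  Regulatory Review Extension: 1562 days claimed exceeds the 1213-day cap, so +1213 days → 20 July 2039.
Expiry of referenced patent RK-380635:
  Base: filing + 21 years → 13 August 2035.
  Regulatory Review Extension: 1831 days claimed exceeds the 1213-day cap, so +1213 days → 8 December 2038.
Terminal disclaimer: RK-802274 expires on the earlier of 20 July 2039 and 8 December 2038.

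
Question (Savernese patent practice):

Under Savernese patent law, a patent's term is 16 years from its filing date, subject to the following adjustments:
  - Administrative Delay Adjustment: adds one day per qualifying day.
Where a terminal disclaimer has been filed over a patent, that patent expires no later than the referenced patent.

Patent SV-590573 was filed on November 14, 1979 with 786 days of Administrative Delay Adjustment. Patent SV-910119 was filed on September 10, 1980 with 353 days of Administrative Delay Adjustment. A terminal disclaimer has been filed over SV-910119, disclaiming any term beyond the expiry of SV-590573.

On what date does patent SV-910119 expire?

1997-08-29

Natural term of SV-910119:
  Base: filing + 16 years → 10 September 1996.
  Administrative Delay Adjustment: +353 days → 29 August 1997.
Expiry of referenced patent SV-590573:
  Base: filing + 16 years → 14 November 1995.
  Administrative Delay Adjustment: +786 days → 8 January 1998.
Terminal disclaimer: SV-910119 expires on the earlier of 29 August 1997 and 8 January 1998.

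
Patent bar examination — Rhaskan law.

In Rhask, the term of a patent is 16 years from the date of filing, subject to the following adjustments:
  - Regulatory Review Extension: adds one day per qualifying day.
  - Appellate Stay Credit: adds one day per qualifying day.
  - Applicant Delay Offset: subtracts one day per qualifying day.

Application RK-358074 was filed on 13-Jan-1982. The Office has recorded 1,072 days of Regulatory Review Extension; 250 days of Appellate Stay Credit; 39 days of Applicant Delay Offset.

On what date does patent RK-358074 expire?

Base term: filing date + 16 years → 13 January 1998.
Regulatory Review Extension: +1072 days → 20 December 2000.
Appellate Stay Credit: +250 days → 27 August 2001.
Applicant Delay Offset: −39 days → 19 July 2001.

2001-07-19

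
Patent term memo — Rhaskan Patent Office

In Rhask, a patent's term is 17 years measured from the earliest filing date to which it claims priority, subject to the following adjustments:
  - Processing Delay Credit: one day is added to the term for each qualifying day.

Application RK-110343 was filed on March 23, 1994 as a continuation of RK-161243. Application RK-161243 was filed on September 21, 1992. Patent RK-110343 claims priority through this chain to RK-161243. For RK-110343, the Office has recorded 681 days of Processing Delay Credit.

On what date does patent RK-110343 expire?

August 3, 2011

Earliest priority filing: 21 September 1992.
Base term: 21 September 1992 + 17 years → 21 September 2009.
Processing Delay Credit: +681 days → 3 August 2011.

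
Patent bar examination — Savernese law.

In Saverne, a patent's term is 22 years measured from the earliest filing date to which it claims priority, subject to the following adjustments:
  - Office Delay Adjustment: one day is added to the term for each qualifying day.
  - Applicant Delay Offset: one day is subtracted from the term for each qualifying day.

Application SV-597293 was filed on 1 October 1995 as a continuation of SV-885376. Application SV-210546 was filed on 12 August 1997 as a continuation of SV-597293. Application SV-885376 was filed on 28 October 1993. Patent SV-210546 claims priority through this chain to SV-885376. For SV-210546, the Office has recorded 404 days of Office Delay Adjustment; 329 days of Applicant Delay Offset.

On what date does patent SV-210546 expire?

2016-01-11

Earliest priority filing: 28 October 1993.
Base term: 28 October 1993 + 22 years → 28 October 2015.
Office Delay Adjustment: +404 days → 5 December 2016.
Applicant Delay Offset: −329 days → 11 January 2016.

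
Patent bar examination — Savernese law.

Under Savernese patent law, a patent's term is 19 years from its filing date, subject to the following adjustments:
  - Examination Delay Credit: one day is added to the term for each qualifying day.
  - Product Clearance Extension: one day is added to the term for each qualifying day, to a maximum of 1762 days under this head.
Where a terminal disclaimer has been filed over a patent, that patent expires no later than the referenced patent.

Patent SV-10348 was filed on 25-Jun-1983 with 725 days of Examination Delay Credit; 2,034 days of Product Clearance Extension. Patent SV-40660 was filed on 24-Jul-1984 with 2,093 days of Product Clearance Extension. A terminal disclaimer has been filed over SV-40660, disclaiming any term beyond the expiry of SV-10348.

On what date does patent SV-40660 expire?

2008-05-20

Natural term of SV-40660:
  Base: filing + 19 years → 24 July 2003.
  Product Clearance Extension: 2093 days claimed exceeds the 1762-day cap, so +1762 days → 20 May 2008.
Expiry of referenced patent SV-10348:
  Base: filing + 19 years → 25 June 2002.
  Examination Delay Credit: +725 days → 19 June 2004.
  Product Clearance Extension: 2034 days claimed exceeds the 1762-day cap, so +1762 days → 16 April 2009.
Terminal disclaimer: SV-40660 expires on the earlier of 20 May 2008 and 16 April 2009.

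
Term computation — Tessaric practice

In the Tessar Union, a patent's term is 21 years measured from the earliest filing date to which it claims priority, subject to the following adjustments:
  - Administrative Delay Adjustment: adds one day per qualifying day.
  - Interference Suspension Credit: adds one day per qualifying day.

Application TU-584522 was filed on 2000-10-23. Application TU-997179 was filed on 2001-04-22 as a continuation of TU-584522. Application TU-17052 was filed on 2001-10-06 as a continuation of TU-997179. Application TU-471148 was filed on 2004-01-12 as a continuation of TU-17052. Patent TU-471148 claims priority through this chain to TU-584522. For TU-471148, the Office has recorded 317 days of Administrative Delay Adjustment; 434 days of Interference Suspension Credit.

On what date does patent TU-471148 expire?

2023-11-13

Earliest priority filing: 23 October 2000.
Base term: 23 October 2000 + 21 years → 23 October 2021.
Administrative Delay Adjustment: +317 days → 5 September 2022.
Interference Suspension Credit: +434 days → 13 November 2023.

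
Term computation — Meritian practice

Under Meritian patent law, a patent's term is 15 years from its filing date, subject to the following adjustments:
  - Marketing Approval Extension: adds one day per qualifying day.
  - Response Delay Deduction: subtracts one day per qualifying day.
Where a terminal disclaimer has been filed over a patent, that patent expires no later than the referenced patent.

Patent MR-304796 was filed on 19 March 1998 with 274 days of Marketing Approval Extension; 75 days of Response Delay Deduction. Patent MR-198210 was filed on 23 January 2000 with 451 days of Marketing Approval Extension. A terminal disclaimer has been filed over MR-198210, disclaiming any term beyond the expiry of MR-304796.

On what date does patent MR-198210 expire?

Natural term of MR-198210:
  Base: filing + 15 years → 23 January 2015.
  Marketing Approval Extension: +451 days → 18 April 2016.
Expiry of referenced patent MR-304796:
  Base: filing + 15 years → 19 March 2013.
  Marketing Approval Extension: +274 days → 18 December 2013.
  Response Delay Deduction: −75 days → 4 October 2013.
Terminal disclaimer: MR-198210 expires on the earlier of 18 April 2016 and 4 October 2013.

October 4, 2013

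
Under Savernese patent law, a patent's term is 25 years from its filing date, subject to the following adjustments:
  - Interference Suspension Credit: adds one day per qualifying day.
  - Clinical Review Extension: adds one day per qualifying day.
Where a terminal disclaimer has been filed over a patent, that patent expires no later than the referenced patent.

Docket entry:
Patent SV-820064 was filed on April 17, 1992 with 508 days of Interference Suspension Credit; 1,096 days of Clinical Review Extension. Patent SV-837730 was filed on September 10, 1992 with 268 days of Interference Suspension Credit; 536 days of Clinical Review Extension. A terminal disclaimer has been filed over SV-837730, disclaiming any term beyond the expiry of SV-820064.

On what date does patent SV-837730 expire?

Natural term of SV-837730:
  Base: filing + 25 years → 10 September 2017.
  Interference Suspension Credit: +268 days → 5 June 2018.
  Clinical Review Extension: +536 days → 23 November 2019.
Expiry of referenced patent SV-820064:
  Base: filing + 25 years → 17 April 2017.
  Interference Suspension Credit: +508 days → 7 September 2018.
  Clinical Review Extension: +1096 days → 7 September 2021.
Terminal disclaimer: SV-837730 expires on the earlier of 23 November 2019 and 7 September 2021.

2019-11-23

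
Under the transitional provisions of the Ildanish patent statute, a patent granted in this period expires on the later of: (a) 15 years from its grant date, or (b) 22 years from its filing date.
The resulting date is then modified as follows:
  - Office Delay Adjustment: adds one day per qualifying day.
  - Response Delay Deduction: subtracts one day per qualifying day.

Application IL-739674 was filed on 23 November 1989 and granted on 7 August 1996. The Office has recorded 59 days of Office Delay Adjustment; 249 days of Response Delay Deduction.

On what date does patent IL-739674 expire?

(a) grant + 15 years → 7 August 2011.
(b) filing + 22 years → 23 November 2011.
Later of the two: 23 November 2011.
Office Delay Adjustment: +59 days → 21 January 2012.
Response Delay Deduction: −249 days → 17 May 2011.

2011-05-17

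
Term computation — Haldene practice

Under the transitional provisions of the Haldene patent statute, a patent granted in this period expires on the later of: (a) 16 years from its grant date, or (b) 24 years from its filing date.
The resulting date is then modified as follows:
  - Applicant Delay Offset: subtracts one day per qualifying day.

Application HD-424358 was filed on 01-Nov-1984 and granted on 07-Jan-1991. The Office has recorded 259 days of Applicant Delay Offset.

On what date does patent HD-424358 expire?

(a) grant + 16 years → 7 January 2007.
(b) filing + 24 years → 1 November 2008.
Later of the two: 1 November 2008.
Applicant Delay Offset: −259 days → 16 February 2008.

2008-02-16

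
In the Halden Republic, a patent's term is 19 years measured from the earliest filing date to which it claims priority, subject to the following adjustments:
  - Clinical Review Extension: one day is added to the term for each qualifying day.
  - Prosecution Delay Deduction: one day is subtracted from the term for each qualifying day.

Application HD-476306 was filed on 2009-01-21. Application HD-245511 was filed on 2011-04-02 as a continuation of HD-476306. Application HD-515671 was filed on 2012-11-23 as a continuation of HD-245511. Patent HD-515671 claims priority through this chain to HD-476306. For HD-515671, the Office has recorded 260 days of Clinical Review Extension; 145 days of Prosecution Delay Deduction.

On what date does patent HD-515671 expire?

May 15, 2028

Earliest priority filing: 21 January 2009.
Base term: 21 January 2009 + 19 years → 21 January 2028.
Clinical Review Extension: +260 days → 7 October 2028.
Prosecution Delay Deduction: −145 days → 15 May 2028.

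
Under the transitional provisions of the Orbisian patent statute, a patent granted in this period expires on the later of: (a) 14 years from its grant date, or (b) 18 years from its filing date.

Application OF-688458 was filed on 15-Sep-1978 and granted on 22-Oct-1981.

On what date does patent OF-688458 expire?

September 15, 1996

(a) grant + 14 years → 22 October 1995.
(b) filing + 18 years → 15 September 1996.
Later of the two: 15 September 1996.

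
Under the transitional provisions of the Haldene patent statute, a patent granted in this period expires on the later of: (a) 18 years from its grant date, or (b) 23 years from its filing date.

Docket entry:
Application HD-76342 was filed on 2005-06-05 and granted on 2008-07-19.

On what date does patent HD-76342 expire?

2028-06-05

(a) grant + 18 years → 19 July 2026.
(b) filing + 23 years → 5 June 2028.
Later of the two: 5 June 2028.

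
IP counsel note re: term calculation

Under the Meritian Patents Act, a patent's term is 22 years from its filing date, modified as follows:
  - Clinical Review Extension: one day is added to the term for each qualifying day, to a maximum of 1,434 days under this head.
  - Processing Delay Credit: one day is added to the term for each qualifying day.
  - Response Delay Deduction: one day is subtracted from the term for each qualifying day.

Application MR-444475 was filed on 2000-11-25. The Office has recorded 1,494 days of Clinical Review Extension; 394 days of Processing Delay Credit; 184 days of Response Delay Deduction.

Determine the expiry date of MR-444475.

Base term: filing date + 22 years → 25 November 2022.
Clinical Review Extension: 1494 days claimed exceeds the 1434-day cap, so +1434 days → 29 October 2026.
Processing Delay Credit: +394 days → 27 November 2027.
Response Delay Deduction: −184 days → 27 May 2027.

May 27, 2027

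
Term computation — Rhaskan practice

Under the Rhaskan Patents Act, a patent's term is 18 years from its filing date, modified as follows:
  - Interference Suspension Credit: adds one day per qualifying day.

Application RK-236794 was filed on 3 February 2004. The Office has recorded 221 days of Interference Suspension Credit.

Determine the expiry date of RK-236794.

September 12, 2022

Base term: filing date + 18 years → 3 February 2022.
Interference Suspension Credit: +221 days → 12 September 2022.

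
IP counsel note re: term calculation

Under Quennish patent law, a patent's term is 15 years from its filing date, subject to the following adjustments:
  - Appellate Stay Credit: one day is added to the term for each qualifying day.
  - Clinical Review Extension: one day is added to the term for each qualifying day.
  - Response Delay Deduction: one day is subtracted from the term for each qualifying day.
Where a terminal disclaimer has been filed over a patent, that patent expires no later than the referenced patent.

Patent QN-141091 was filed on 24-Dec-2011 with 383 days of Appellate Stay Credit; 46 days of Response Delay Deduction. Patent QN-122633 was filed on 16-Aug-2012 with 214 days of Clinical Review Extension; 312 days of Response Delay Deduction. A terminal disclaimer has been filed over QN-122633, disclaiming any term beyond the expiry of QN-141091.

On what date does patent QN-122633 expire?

2027-05-10

Natural term of QN-122633:
  Base: filing + 15 years → 16 August 2027.
  Clinical Review Extension: +214 days → 17 March 2028.
  Response Delay Deduction: −312 days → 10 May 2027.
Expiry of referenced patent QN-141091:
  Base: filing + 15 years → 24 December 2026.
  Appellate Stay Credit: +383 days → 11 January 2028.
  Response Delay Deduction: −46 days → 26 November 2027.
Terminal disclaimer: QN-122633 expires on the earlier of 10 May 2027 and 26 November 2027.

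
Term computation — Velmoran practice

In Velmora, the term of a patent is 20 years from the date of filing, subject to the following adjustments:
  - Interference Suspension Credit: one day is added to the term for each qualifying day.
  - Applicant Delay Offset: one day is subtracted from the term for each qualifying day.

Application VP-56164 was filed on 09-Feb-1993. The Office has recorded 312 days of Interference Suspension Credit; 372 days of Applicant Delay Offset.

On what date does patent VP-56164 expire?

Base term: filing date + 20 years → 9 February 2013.
Interference Suspension Credit: +312 days → 18 December 2013.
Applicant Delay Offset: −372 days → 11 December 2012.

December 11, 2012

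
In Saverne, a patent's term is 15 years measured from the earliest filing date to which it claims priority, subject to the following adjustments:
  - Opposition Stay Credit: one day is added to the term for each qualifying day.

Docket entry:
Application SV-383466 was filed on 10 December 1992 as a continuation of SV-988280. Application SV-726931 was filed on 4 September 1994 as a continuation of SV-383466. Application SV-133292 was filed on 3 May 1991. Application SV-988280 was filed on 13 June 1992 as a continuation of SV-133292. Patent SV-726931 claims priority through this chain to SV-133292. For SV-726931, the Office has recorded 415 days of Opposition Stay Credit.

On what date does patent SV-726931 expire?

Earliest priority filing: 3 May 1991.
Base term: 3 May 1991 + 15 years → 3 May 2006.
Opposition Stay Credit: +415 days → 22 June 2007.

2007-06-22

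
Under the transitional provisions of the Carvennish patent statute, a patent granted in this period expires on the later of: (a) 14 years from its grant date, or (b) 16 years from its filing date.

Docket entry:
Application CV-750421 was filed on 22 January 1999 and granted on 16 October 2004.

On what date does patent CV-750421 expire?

(a) grant + 14 years → 16 October 2018.
(b) filing + 16 years → 22 January 2015.
Later of the two: 16 October 2018.

2018-10-16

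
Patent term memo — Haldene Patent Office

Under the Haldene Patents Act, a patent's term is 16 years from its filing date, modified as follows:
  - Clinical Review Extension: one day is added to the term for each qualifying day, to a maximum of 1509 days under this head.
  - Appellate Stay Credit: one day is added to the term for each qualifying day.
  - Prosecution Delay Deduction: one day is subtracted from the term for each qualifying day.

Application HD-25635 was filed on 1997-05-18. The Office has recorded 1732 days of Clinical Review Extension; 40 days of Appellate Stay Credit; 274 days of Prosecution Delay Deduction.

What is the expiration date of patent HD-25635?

2016-11-13

Base term: filing date + 16 years → 18 May 2013.
Clinical Review Extension: 1732 days claimed exceeds the 1509-day cap, so +1509 days → 5 July 2017.
Appellate Stay Credit: +40 days → 14 August 2017.
Prosecution Delay Deduction: −274 days → 13 November 2016.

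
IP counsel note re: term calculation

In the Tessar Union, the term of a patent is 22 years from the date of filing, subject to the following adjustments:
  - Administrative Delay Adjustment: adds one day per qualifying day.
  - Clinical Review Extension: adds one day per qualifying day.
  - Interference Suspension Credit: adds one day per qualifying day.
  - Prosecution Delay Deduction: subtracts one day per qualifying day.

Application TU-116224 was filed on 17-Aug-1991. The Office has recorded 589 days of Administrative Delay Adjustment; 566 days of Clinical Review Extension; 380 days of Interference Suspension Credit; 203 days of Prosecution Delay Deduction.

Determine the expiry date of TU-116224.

2017-04-10

Base term: filing date + 22 years → 17 August 2013.
Administrative Delay Adjustment: +589 days → 29 March 2015.
Clinical Review Extension: +566 days → 15 October 2016.
Interference Suspension Credit: +380 days → 30 October 2017.
Prosecution Delay Deduction: −203 days → 10 April 2017.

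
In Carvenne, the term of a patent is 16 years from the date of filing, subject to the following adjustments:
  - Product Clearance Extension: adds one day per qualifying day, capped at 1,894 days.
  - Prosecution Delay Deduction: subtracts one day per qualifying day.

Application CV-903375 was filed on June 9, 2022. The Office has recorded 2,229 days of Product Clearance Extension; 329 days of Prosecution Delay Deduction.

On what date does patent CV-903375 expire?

Base term: filing date + 16 years → 9 June 2038.
Product Clearance Extension: 2229 days claimed exceeds the 1894-day cap, so +1894 days → 16 August 2043.
Prosecution Delay Deduction: −329 days → 21 September 2042.

2042-09-21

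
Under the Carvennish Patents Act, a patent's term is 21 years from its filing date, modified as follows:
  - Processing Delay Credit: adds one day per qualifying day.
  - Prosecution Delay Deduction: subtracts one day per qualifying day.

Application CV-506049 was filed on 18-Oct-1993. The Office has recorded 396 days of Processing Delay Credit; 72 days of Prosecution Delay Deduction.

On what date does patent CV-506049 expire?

Base term: filing date + 21 years → 18 October 2014.
Processing Delay Credit: +396 days → 18 November 2015.
Prosecution Delay Deduction: −72 days → 7 September 2015.

2015-09-07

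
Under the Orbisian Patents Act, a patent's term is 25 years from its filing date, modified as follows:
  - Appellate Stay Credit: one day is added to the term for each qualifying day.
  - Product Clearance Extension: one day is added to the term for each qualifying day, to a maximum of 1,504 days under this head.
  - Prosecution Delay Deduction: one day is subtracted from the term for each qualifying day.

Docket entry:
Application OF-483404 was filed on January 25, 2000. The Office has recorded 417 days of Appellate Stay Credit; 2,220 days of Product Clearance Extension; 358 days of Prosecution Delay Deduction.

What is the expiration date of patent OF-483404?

Base term: filing date + 25 years → 25 January 2025.
Appellate Stay Credit: +417 days → 18 March 2026.
Product Clearance Extension: 2220 days claimed exceeds the 1504-day cap, so +1504 days → 30 April 2030.
Prosecution Delay Deduction: −358 days → 7 May 2029.

May 7, 2029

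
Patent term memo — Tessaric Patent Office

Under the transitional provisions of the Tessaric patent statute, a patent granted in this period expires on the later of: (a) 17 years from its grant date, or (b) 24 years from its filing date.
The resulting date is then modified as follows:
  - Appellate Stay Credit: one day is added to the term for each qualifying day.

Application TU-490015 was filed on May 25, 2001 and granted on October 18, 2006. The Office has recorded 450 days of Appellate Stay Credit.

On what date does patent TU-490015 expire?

August 18, 2026

(a) grant + 17 years → 18 October 2023.
(b) filing + 24 years → 25 May 2025.
Later of the two: 25 May 2025.
Appellate Stay Credit: +450 days → 18 August 2026.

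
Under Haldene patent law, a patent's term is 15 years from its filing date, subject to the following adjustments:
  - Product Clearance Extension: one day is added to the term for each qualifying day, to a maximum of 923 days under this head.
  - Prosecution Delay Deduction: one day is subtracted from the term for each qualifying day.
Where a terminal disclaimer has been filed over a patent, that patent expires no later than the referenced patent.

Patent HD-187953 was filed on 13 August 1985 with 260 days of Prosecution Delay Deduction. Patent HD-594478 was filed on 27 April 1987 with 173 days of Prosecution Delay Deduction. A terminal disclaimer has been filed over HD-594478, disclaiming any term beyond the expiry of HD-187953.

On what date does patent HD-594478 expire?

Natural term of HD-594478:
  Base: filing + 15 years → 27 April 2002.
  Prosecution Delay Deduction: −173 days → 5 November 2001.
Expiry of referenced patent HD-187953:
  Base: filing + 15 years → 13 August 2000.
  Prosecution Delay Deduction: −260 days → 27 November 1999.
Terminal disclaimer: HD-594478 expires on the earlier of 5 November 2001 and 27 November 1999.

1999-11-27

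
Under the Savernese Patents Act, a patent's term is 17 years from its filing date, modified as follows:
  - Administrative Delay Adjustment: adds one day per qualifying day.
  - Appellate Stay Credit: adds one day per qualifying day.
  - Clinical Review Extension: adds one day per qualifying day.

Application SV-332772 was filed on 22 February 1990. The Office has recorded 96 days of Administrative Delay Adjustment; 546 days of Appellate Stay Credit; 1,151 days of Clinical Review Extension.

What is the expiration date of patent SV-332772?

Base term: filing date + 17 years → 22 February 2007.
Administrative Delay Adjustment: +96 days → 29 May 2007.
Appellate Stay Credit: +546 days → 25 November 2008.
Clinical Review Extension: +1151 days → 20 January 2012.

January 20, 2012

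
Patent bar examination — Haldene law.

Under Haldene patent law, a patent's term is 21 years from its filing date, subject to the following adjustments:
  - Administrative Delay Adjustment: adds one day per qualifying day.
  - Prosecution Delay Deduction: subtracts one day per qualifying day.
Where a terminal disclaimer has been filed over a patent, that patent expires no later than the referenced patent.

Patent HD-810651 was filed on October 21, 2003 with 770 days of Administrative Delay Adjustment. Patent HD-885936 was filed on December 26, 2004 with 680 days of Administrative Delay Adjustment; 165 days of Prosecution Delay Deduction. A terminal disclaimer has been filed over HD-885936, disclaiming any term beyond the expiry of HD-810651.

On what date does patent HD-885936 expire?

Natural term of HD-885936:
  Base: filing + 21 years → 26 December 2025.
  Administrative Delay Adjustment: +680 days → 6 November 2027.
  Prosecution Delay Deduction: −165 days → 25 May 2027.
Expiry of referenced patent HD-810651:
  Base: filing + 21 years → 21 October 2024.
  Administrative Delay Adjustment: +770 days → 30 November 2026.
Terminal disclaimer: HD-885936 expires on the earlier of 25 May 2027 and 30 November 2026.

2026-11-30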